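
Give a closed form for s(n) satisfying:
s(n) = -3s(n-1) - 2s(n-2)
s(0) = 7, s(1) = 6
Characteristic equation: x² + 3x + 2 = 0, which factors as (x - (-1))(x - (-2)) = 0.
Roots r₁ = -1, r₂ = -2 (distinct).
General solution: s(n) = A·(-1)^n + B·(-2)^n.
From s(0) = 7: A + B = 7.
From s(1) = 6: -A - 2B = 6.
Solving: A = 20, B = -13.
So s(n) = 20 \left(-1\right)^{n} - 13 \left(-2\right)^{n}.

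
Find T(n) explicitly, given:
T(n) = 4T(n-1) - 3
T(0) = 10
First-order linear non-homogeneous.
Homogeneous solution: T_h(n) = A·(4)^n.
Try constant particular solution T_p = K: K = 4K - 3 ⇒ K = 1.
General: T(n) = A·(4)^n + 1.
Apply T(0) = 10: A + 1 = 10 ⇒ A = 9.
So T(n) = 9 \cdot 4^{n} + 1.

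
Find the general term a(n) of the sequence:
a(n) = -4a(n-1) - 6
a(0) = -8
First-order linear non-homogeneous.
Homogeneous solution: a_h(n) = A·(-4)^n.
Try constant particular solution a_p = K: K = -4K - 6 ⇒ K = - \frac{6}{5}.
General: a(n) = A·(-4)^n - \frac{6}{5}.
Apply a(0) = -8: A - \frac{6}{5} = -8 ⇒ A = - \frac{34}{5}.
So a(n) = - \frac{34 \left(-4\right)^{n}}{5} - \frac{6}{5}.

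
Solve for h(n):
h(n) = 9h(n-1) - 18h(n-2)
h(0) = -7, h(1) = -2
Characteristic equation: x² - 9x + 18 = 0, which factors as (x - (6))(x - (3)) = 0.
Roots r₁ = 6, r₂ = 3 (distinct).
General solution: h(n) = A·(6)^n + B·(3)^n.
From h(0) = -7: A + B = -7.
From h(1) = -2: 6A + 3B = -2.
Solving: A = \frac{19}{3}, B = - \frac{40}{3}.
So h(n) = - \frac{40 \cdot 3^{n}}{3} + \frac{19 \cdot 6^{n}}{3}.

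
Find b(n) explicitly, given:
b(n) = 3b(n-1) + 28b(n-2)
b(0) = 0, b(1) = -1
Characteristic equation: x² - 3x - 28 = 0, which factors as (x - (7))(x - (-4)) = 0.
Roots r₁ = 7, r₂ = -4 (distinct).
General solution: b(n) = A·(7)^n + B·(-4)^n.
From b(0) = 0: A + B = 0.
From b(1) = -1: 7A - 4B = -1.
Solving: A = - \frac{1}{11}, B = \frac{1}{11}.
So b(n) = \frac{\left(-4\right)^{n}}{11} - \frac{7^{n}}{11}.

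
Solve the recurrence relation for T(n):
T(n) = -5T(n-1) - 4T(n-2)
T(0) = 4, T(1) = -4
Characteristic equation: x² + 5x + 4 = 0, which factors as (x - (-4))(x - (-1)) = 0.
Roots r₁ = -4, r₂ = -1 (distinct).
General solution: T(n) = A·(-4)^n + B·(-1)^n.
From T(0) = 4: A + B = 4.
From T(1) = -4: -4A - B = -4.
Solving: A = 0, B = 4.
So T(n) = 4 \left(-1\right)^{n}.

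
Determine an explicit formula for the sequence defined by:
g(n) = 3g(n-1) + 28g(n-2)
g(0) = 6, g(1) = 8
Characteristic equation: x² - 3x - 28 = 0, which factors as (x - (-4))(x - (7)) = 0.
Roots r₁ = -4, r₂ = 7 (distinct).
General solution: g(n) = A·(-4)^n + B·(7)^n.
From g(0) = 6: A + B = 6.
From g(1) = 8: -4A + 7B = 8.
Solving: A = \frac{34}{11}, B = \frac{32}{11}.
So g(n) = \frac{34 \left(-4\right)^{n}}{11} + \frac{32 \cdot 7^{n}}{11}.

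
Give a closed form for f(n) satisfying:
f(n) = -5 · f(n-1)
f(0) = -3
Pure geometric recurrence with ratio -5.
By induction f(n) = f(0) · (-5)^n = - 3 \left(-5\right)^{n}.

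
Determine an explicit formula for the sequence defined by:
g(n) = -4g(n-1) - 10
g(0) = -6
First-order linear non-homogeneous.
Homogeneous solution: g_h(n) = A·(-4)^n.
Try constant particular solution g_p = K: K = -4K - 10 ⇒ K = -2.
General: g(n) = A·(-4)^n - 2.
Apply g(0) = -6: A - 2 = -6 ⇒ A = -4.
So g(n) = - 4 \left(-4\right)^{n} - 2.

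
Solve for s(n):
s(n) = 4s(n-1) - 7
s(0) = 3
First-order linear non-homogeneous.
Homogeneous solution: s_h(n) = A·(4)^n.
Try constant particular solution s_p = K: K = 4K - 7 ⇒ K = \frac{7}{3}.
General: s(n) = A·(4)^n + \frac{7}{3}.
Apply s(0) = 3: A + \frac{7}{3} = 3 ⇒ A = \frac{2}{3}.
So s(n) = \frac{2 \cdot 4^{n}}{3} + \frac{7}{3}.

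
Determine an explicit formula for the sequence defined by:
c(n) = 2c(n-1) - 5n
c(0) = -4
First-order linear with linear forcing.
Homogeneous solution: c_h(n) = A·(2)^n.
Try particular c_p(n) = pn + q. Substituting:
  pn + q = 2(p(n-1) + q) - 5n.
Matching the n-coefficient: p = 2p - 5 ⇒ p = 5.
Matching constants: q = -2p + 2q ⇒ q = 10.
General: c(n) = A·(2)^n + 5 n + 10.
Apply c(0) = -4: A + 10 = -4 ⇒ A = -14.
So c(n) = - 14 \cdot 2^{n} + 5 n + 10.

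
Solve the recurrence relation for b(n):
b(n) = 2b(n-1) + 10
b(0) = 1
First-order linear non-homogeneous.
Homogeneous solution: b_h(n) = A·(2)^n.
Try constant particular solution b_p = K: K = 2K + 10 ⇒ K = -10.
General: b(n) = A·(2)^n - 10.
Apply b(0) = 1: A - 10 = 1 ⇒ A = 11.
So b(n) = 11 \cdot 2^{n} - 10.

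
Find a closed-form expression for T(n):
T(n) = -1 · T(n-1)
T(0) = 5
Pure geometric recurrence with ratio -1.
By induction T(n) = T(0) · (-1)^n = 5 \left(-1\right)^{n}.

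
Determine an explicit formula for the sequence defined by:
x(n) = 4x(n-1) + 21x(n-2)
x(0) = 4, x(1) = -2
Characteristic equation: x² - 4x - 21 = 0, which factors as (x - (7))(x - (-3)) = 0.
Roots r₁ = 7, r₂ = -3 (distinct).
General solution: x(n) = A·(7)^n + B·(-3)^n.
From x(0) = 4: A + B = 4.
From x(1) = -2: 7A - 3B = -2.
Solving: A = 1, B = 3.
So x(n) = 3 \left(-3\right)^{n} + 7^{n}.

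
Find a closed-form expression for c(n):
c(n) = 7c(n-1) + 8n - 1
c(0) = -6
First-order linear with linear forcing.
Homogeneous solution: c_h(n) = A·(7)^n.
Try particular c_p(n) = pn + q. Substituting:
  pn + q = 7(p(n-1) + q) + 8n - 1.
Matching the n-coefficient: p = 7p + 8 ⇒ p = - \frac{4}{3}.
Matching constants: q = -7p + 7q - 1 ⇒ q = - \frac{25}{18}.
General: c(n) = A·(7)^n - \frac{4 n}{3} - \frac{25}{18}.
Apply c(0) = -6: A - \frac{25}{18} = -6 ⇒ A = - \frac{83}{18}.
So c(n) = - \frac{83 \cdot 7^{n}}{18} - \frac{4 n}{3} - \frac{25}{18}.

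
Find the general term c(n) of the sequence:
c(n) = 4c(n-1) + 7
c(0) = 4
First-order linear non-homogeneous.
Homogeneous solution: c_h(n) = A·(4)^n.
Try constant particular solution c_p = K: K = 4K + 7 ⇒ K = - \frac{7}{3}.
General: c(n) = A·(4)^n - \frac{7}{3}.
Apply c(0) = 4: A - \frac{7}{3} = 4 ⇒ A = \frac{19}{3}.
So c(n) = \frac{19 \cdot 4^{n}}{3} - \frac{7}{3}.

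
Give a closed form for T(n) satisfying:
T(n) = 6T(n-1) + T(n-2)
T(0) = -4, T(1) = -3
Characteristic equation: x² - 6x - 1 = 0.
Discriminant Δ = (6)² + 4·(1) = 40.
Roots r₁,₂ = (6 ± √40)/2, so r₁ = 3 + \sqrt{10}, r₂ = 3 - \sqrt{10}.
General solution: T(n) = A·r₁^n + B·r₂^n.
From the initial conditions, A + B = -4 and r₁A + r₂B = -3.
Since r₁ - r₂ = √40: A = (-3 - (-4)r₂)/√40 = -2 + \frac{9 \sqrt{10}}{20}, and B = -4 - A = -2 - \frac{9 \sqrt{10}}{20}.
So T(n) = \left(-2 + \frac{9 \sqrt{10}}{20}\right)\left(3 + \sqrt{10}\right)^n + \left(-2 - \frac{9 \sqrt{10}}{20}\right)\left(3 - \sqrt{10}\right)^n.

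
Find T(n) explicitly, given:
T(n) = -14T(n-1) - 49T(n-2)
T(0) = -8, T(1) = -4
Characteristic equation: x² + 14x + 49 = 0, which is (x - (-7))².
Repeated root r = -7.
General solution: T(n) = (A + Bn)·(-7)^n.
From T(0) = -8: A = -8.
From T(1) = -4: (A + B)·(-7) = -4 ⇒ B = \frac{60}{7}.
So T(n) = \left(\frac{60 n}{7} - 8\right) \cdot (-7)^n.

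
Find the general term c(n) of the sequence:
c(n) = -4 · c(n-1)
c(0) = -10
Pure geometric recurrence with ratio -4.
By induction c(n) = c(0) · (-4)^n = - 10 \left(-4\right)^{n}.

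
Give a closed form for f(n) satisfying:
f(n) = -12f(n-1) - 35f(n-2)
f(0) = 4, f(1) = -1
Characteristic equation: x² + 12x + 35 = 0, which factors as (x - (-7))(x - (-5)) = 0.
Roots r₁ = -7, r₂ = -5 (distinct).
General solution: f(n) = A·(-7)^n + B·(-5)^n.
From f(0) = 4: A + B = 4.
From f(1) = -1: -7A - 5B = -1.
Solving: A = - \frac{19}{2}, B = \frac{27}{2}.
So f(n) = \frac{27 \left(-5\right)^{n}}{2} - \frac{19 \left(-7\right)^{n}}{2}.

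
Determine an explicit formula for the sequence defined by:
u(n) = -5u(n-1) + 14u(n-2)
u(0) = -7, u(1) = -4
Characteristic equation: x² + 5x - 14 = 0, which factors as (x - (-7))(x - (2)) = 0.
Roots r₁ = -7, r₂ = 2 (distinct).
General solution: u(n) = A·(-7)^n + B·(2)^n.
From u(0) = -7: A + B = -7.
From u(1) = -4: -7A + 2B = -4.
Solving: A = - \frac{10}{9}, B = - \frac{53}{9}.
So u(n) = - \frac{10 \left(-7\right)^{n}}{9} - \frac{53 \cdot 2^{n}}{9}.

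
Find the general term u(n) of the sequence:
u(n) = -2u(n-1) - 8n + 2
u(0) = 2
First-order linear with linear forcing.
Homogeneous solution: u_h(n) = A·(-2)^n.
Try particular u_p(n) = pn + q. Substituting:
  pn + q = -2(p(n-1) + q) - 8n + 2.
Matching the n-coefficient: p = -2p - 8 ⇒ p = - \frac{8}{3}.
Matching constants: q = 2p - 2q + 2 ⇒ q = - \frac{10}{9}.
General: u(n) = A·(-2)^n - \frac{8 n}{3} - \frac{10}{9}.
Apply u(0) = 2: A - \frac{10}{9} = 2 ⇒ A = \frac{28}{9}.
So u(n) = \frac{28 \left(-2\right)^{n}}{9} - \frac{8 n}{3} - \frac{10}{9}.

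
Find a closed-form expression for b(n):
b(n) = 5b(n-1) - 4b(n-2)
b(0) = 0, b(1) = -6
Characteristic equation: x² - 5x + 4 = 0, which factors as (x - (4))(x - (1)) = 0.
Roots r₁ = 4, r₂ = 1 (distinct).
General solution: b(n) = A·(4)^n + B·(1)^n.
From b(0) = 0: A + B = 0.
From b(1) = -6: 4A + B = -6.
Solving: A = -2, B = 2.
So b(n) = 2 - 2 \cdot 4^{n}.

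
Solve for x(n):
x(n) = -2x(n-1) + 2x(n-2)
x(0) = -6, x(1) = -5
Characteristic equation: x² + 2x - 2 = 0.
Discriminant Δ = (-2)² + 4·(2) = 12.
Roots r₁,₂ = (-2 ± √12)/2, so r₁ = -1 + \sqrt{3}, r₂ = - \sqrt{3} - 1.
General solution: x(n) = A·r₁^n + B·r₂^n.
From the initial conditions, A + B = -6 and r₁A + r₂B = -5.
Since r₁ - r₂ = √12: A = (-5 - (-6)r₂)/√12 = - \frac{11 \sqrt{3}}{6} - 3, and B = -6 - A = -3 + \frac{11 \sqrt{3}}{6}.
So x(n) = \left(- \frac{11 \sqrt{3}}{6} - 3\right)\left(-1 + \sqrt{3}\right)^n + \left(-3 + \frac{11 \sqrt{3}}{6}\right)\left(- \sqrt{3} - 1\right)^n.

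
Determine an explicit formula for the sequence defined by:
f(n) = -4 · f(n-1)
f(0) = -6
Pure geometric recurrence with ratio -4.
By induction f(n) = f(0) · (-4)^n = - 6 \left(-4\right)^{n}.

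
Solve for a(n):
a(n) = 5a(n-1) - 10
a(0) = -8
First-order linear non-homogeneous.
Homogeneous solution: a_h(n) = A·(5)^n.
Try constant particular solution a_p = K: K = 5K - 10 ⇒ K = \frac{5}{2}.
General: a(n) = A·(5)^n + \frac{5}{2}.
Apply a(0) = -8: A + \frac{5}{2} = -8 ⇒ A = - \frac{21}{2}.
So a(n) = \frac{5}{2} - \frac{21 \cdot 5^{n}}{2}.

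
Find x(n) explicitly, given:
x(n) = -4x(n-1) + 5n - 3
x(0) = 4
First-order linear with linear forcing.
Homogeneous solution: x_h(n) = A·(-4)^n.
Try particular x_p(n) = pn + q. Substituting:
  pn + q = -4(p(n-1) + q) + 5n - 3.
Matching the n-coefficient: p = -4p + 5 ⇒ p = 1.
Matching constants: q = 4p - 4q - 3 ⇒ q = \frac{1}{5}.
General: x(n) = A·(-4)^n + n + \frac{1}{5}.
Apply x(0) = 4: A + \frac{1}{5} = 4 ⇒ A = \frac{19}{5}.
So x(n) = \frac{19 \left(-4\right)^{n}}{5} + n + \frac{1}{5}.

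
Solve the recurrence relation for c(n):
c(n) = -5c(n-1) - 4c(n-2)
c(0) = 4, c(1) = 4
Characteristic equation: x² + 5x + 4 = 0, which factors as (x - (-4))(x - (-1)) = 0.
Roots r₁ = -4, r₂ = -1 (distinct).
General solution: c(n) = A·(-4)^n + B·(-1)^n.
From c(0) = 4: A + B = 4.
From c(1) = 4: -4A - B = 4.
Solving: A = - \frac{8}{3}, B = \frac{20}{3}.
So c(n) = \frac{20 \left(-1\right)^{n}}{3} - \frac{8 \left(-4\right)^{n}}{3}.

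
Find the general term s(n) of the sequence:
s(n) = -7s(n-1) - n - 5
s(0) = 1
First-order linear with linear forcing.
Homogeneous solution: s_h(n) = A·(-7)^n.
Try particular s_p(n) = pn + q. Substituting:
  pn + q = -7(p(n-1) + q) - n - 5.
Matching the n-coefficient: p = -7p - 1 ⇒ p = - \frac{1}{8}.
Matching constants: q = 7p - 7q - 5 ⇒ q = - \frac{47}{64}.
General: s(n) = A·(-7)^n - \frac{n}{8} - \frac{47}{64}.
Apply s(0) = 1: A - \frac{47}{64} = 1 ⇒ A = \frac{111}{64}.
So s(n) = \frac{111 \left(-7\right)^{n}}{64} - \frac{n}{8} - \frac{47}{64}.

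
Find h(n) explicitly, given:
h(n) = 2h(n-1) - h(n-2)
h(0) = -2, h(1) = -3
Characteristic equation: x² - 2x + 1 = 0, which is (x - (1))².
Repeated root r = 1.
General solution: h(n) = (A + Bn)·(1)^n.
From h(0) = -2: A = -2.
From h(1) = -3: (A + B)·(1) = -3 ⇒ B = -1.
So h(n) = \left(- n - 2\right) \cdot (1)^n.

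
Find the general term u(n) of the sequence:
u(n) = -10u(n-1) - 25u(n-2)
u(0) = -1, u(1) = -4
Characteristic equation: x² + 10x + 25 = 0, which is (x - (-5))².
Repeated root r = -5.
General solution: u(n) = (A + Bn)·(-5)^n.
From u(0) = -1: A = -1.
From u(1) = -4: (A + B)·(-5) = -4 ⇒ B = \frac{9}{5}.
So u(n) = \left(\frac{9 n}{5} - 1\right) \cdot (-5)^n.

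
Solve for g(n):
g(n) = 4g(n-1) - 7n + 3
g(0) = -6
First-order linear with linear forcing.
Homogeneous solution: g_h(n) = A·(4)^n.
Try particular g_p(n) = pn + q. Substituting:
  pn + q = 4(p(n-1) + q) - 7n + 3.
Matching the n-coefficient: p = 4p - 7 ⇒ p = \frac{7}{3}.
Matching constants: q = -4p + 4q + 3 ⇒ q = \frac{19}{9}.
General: g(n) = A·(4)^n + \frac{7 n}{3} + \frac{19}{9}.
Apply g(0) = -6: A + \frac{19}{9} = -6 ⇒ A = - \frac{73}{9}.
So g(n) = - \frac{73 \cdot 4^{n}}{9} + \frac{7 n}{3} + \frac{19}{9}.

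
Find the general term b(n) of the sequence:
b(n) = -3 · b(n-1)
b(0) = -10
Pure geometric recurrence with ratio -3.
By induction b(n) = b(0) · (-3)^n = - 10 \left(-3\right)^{n}.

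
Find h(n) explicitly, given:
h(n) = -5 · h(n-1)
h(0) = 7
Pure geometric recurrence with ratio -5.
By induction h(n) = h(0) · (-5)^n = 7 \left(-5\right)^{n}.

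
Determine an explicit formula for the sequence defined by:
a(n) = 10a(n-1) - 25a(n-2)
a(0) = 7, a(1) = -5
Characteristic equation: x² - 10x + 25 = 0, which is (x - (5))².
Repeated root r = 5.
General solution: a(n) = (A + Bn)·(5)^n.
From a(0) = 7: A = 7.
From a(1) = -5: (A + B)·(5) = -5 ⇒ B = -8.
So a(n) = \left(7 - 8 n\right) \cdot (5)^n.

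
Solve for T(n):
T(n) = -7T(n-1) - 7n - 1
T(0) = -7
First-order linear with linear forcing.
Homogeneous solution: T_h(n) = A·(-7)^n.
Try particular T_p(n) = pn + q. Substituting:
  pn + q = -7(p(n-1) + q) - 7n - 1.
Matching the n-coefficient: p = -7p - 7 ⇒ p = - \frac{7}{8}.
Matching constants: q = 7p - 7q - 1 ⇒ q = - \frac{57}{64}.
General: T(n) = A·(-7)^n - \frac{7 n}{8} - \frac{57}{64}.
Apply T(0) = -7: A - \frac{57}{64} = -7 ⇒ A = - \frac{391}{64}.
So T(n) = - \frac{391 \left(-7\right)^{n}}{64} - \frac{7 n}{8} - \frac{57}{64}.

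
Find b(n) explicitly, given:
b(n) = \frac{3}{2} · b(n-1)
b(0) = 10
Pure geometric recurrence with ratio \frac{3}{2}.
By induction b(n) = b(0) · (\frac{3}{2})^n = 10 \left(\frac{3}{2}\right)^{n}.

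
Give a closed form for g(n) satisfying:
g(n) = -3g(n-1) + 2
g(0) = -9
First-order linear non-homogeneous.
Homogeneous solution: g_h(n) = A·(-3)^n.
Try constant particular solution g_p = K: K = -3K + 2 ⇒ K = \frac{1}{2}.
General: g(n) = A·(-3)^n + \frac{1}{2}.
Apply g(0) = -9: A + \frac{1}{2} = -9 ⇒ A = - \frac{19}{2}.
So g(n) = \frac{1}{2} - \frac{19 \left(-3\right)^{n}}{2}.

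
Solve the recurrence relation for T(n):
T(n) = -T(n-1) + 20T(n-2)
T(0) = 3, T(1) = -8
Characteristic equation: x² + x - 20 = 0, which factors as (x - (4))(x - (-5)) = 0.
Roots r₁ = 4, r₂ = -5 (distinct).
General solution: T(n) = A·(4)^n + B·(-5)^n.
From T(0) = 3: A + B = 3.
From T(1) = -8: 4A - 5B = -8.
Solving: A = \frac{7}{9}, B = \frac{20}{9}.
So T(n) = \frac{20 \left(-5\right)^{n}}{9} + \frac{7 \cdot 4^{n}}{9}.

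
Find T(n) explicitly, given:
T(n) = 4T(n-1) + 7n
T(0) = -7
First-order linear with linear forcing.
Homogeneous solution: T_h(n) = A·(4)^n.
Try particular T_p(n) = pn + q. Substituting:
  pn + q = 4(p(n-1) + q) + 7n.
Matching the n-coefficient: p = 4p + 7 ⇒ p = - \frac{7}{3}.
Matching constants: q = -4p + 4q ⇒ q = - \frac{28}{9}.
General: T(n) = A·(4)^n - \frac{7 n}{3} - \frac{28}{9}.
Apply T(0) = -7: A - \frac{28}{9} = -7 ⇒ A = - \frac{35}{9}.
So T(n) = - \frac{35 \cdot 4^{n}}{9} - \frac{7 n}{3} - \frac{28}{9}.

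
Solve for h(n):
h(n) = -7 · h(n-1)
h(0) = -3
Pure geometric recurrence with ratio -7.
By induction h(n) = h(0) · (-7)^n = - 3 \left(-7\right)^{n}.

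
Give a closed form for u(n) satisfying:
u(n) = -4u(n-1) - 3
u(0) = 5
First-order linear non-homogeneous.
Homogeneous solution: u_h(n) = A·(-4)^n.
Try constant particular solution u_p = K: K = -4K - 3 ⇒ K = - \frac{3}{5}.
General: u(n) = A·(-4)^n - \frac{3}{5}.
Apply u(0) = 5: A - \frac{3}{5} = 5 ⇒ A = \frac{28}{5}.
So u(n) = \frac{28 \left(-4\right)^{n}}{5} - \frac{3}{5}.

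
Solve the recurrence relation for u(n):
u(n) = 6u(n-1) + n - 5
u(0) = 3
First-order linear with linear forcing.
Homogeneous solution: u_h(n) = A·(6)^n.
Try particular u_p(n) = pn + q. Substituting:
  pn + q = 6(p(n-1) + q) + n - 5.
Matching the n-coefficient: p = 6p + 1 ⇒ p = - \frac{1}{5}.
Matching constants: q = -6p + 6q - 5 ⇒ q = \frac{19}{25}.
General: u(n) = A·(6)^n - \frac{n}{5} + \frac{19}{25}.
Apply u(0) = 3: A + \frac{19}{25} = 3 ⇒ A = \frac{56}{25}.
So u(n) = \frac{56 \cdot 6^{n}}{25} - \frac{n}{5} + \frac{19}{25}.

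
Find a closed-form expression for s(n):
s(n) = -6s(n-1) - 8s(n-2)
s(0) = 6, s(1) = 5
Characteristic equation: x² + 6x + 8 = 0, which factors as (x - (-2))(x - (-4)) = 0.
Roots r₁ = -2, r₂ = -4 (distinct).
General solution: s(n) = A·(-2)^n + B·(-4)^n.
From s(0) = 6: A + B = 6.
From s(1) = 5: -2A - 4B = 5.
Solving: A = \frac{29}{2}, B = - \frac{17}{2}.
So s(n) = \frac{29 \left(-2\right)^{n}}{2} - \frac{17 \left(-4\right)^{n}}{2}.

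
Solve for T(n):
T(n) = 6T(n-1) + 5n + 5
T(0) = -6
First-order linear with linear forcing.
Homogeneous solution: T_h(n) = A·(6)^n.
Try particular T_p(n) = pn + q. Substituting:
  pn + q = 6(p(n-1) + q) + 5n + 5.
Matching the n-coefficient: p = 6p + 5 ⇒ p = -1.
Matching constants: q = -6p + 6q + 5 ⇒ q = - \frac{11}{5}.
General: T(n) = A·(6)^n - n - \frac{11}{5}.
Apply T(0) = -6: A - \frac{11}{5} = -6 ⇒ A = - \frac{19}{5}.
So T(n) = - \frac{19 \cdot 6^{n}}{5} - n - \frac{11}{5}.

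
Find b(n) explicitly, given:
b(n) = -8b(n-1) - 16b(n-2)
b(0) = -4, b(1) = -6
Characteristic equation: x² + 8x + 16 = 0, which is (x - (-4))².
Repeated root r = -4.
General solution: b(n) = (A + Bn)·(-4)^n.
From b(0) = -4: A = -4.
From b(1) = -6: (A + B)·(-4) = -6 ⇒ B = \frac{11}{2}.
So b(n) = \left(\frac{11 n}{2} - 4\right) \cdot (-4)^n.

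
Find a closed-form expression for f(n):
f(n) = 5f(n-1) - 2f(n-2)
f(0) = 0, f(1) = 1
Characteristic equation: x² - 5x + 2 = 0.
Discriminant Δ = (5)² + 4·(-2) = 17.
Roots r₁,₂ = (5 ± √17)/2, so r₁ = \frac{\sqrt{17}}{2} + \frac{5}{2}, r₂ = \frac{5}{2} - \frac{\sqrt{17}}{2}.
General solution: f(n) = A·r₁^n + B·r₂^n.
From the initial conditions, A + B = 0 and r₁A + r₂B = 1.
Since r₁ - r₂ = √17: A = (1 - (0)r₂)/√17 = \frac{\sqrt{17}}{17}, and B = 0 - A = - \frac{\sqrt{17}}{17}.
So f(n) = \left(\frac{\sqrt{17}}{17}\right)\left(\frac{\sqrt{17}}{2} + \frac{5}{2}\right)^n + \left(- \frac{\sqrt{17}}{17}\right)\left(\frac{5}{2} - \frac{\sqrt{17}}{2}\right)^n.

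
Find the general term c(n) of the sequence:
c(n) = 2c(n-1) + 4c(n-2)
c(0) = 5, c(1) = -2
Characteristic equation: x² - 2x - 4 = 0.
Discriminant Δ = (2)² + 4·(4) = 20.
Roots r₁,₂ = (2 ± √20)/2, so r₁ = 1 + \sqrt{5}, r₂ = 1 - \sqrt{5}.
General solution: c(n) = A·r₁^n + B·r₂^n.
From the initial conditions, A + B = 5 and r₁A + r₂B = -2.
Since r₁ - r₂ = √20: A = (-2 - (5)r₂)/√20 = \frac{5}{2} - \frac{7 \sqrt{5}}{10}, and B = 5 - A = \frac{7 \sqrt{5}}{10} + \frac{5}{2}.
So c(n) = \left(\frac{5}{2} - \frac{7 \sqrt{5}}{10}\right)\left(1 + \sqrt{5}\right)^n + \left(\frac{7 \sqrt{5}}{10} + \frac{5}{2}\right)\left(1 - \sqrt{5}\right)^n.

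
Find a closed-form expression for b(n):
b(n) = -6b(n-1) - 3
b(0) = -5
First-order linear non-homogeneous.
Homogeneous solution: b_h(n) = A·(-6)^n.
Try constant particular solution b_p = K: K = -6K - 3 ⇒ K = - \frac{3}{7}.
General: b(n) = A·(-6)^n - \frac{3}{7}.
Apply b(0) = -5: A - \frac{3}{7} = -5 ⇒ A = - \frac{32}{7}.
So b(n) = - \frac{32 \left(-6\right)^{n}}{7} - \frac{3}{7}.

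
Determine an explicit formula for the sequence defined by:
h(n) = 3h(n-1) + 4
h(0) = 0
First-order linear non-homogeneous.
Homogeneous solution: h_h(n) = A·(3)^n.
Try constant particular solution h_p = K: K = 3K + 4 ⇒ K = -2.
General: h(n) = A·(3)^n - 2.
Apply h(0) = 0: A - 2 = 0 ⇒ A = 2.
So h(n) = 2 \cdot 3^{n} - 2.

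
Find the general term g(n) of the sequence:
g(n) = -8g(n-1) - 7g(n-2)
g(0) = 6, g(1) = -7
Characteristic equation: x² + 8x + 7 = 0, which factors as (x - (-7))(x - (-1)) = 0.
Roots r₁ = -7, r₂ = -1 (distinct).
General solution: g(n) = A·(-7)^n + B·(-1)^n.
From g(0) = 6: A + B = 6.
From g(1) = -7: -7A - B = -7.
Solving: A = \frac{1}{6}, B = \frac{35}{6}.
So g(n) = \frac{35 \left(-1\right)^{n}}{6} + \frac{\left(-7\right)^{n}}{6}.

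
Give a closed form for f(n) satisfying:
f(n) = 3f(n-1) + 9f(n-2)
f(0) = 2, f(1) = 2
Characteristic equation: x² - 3x - 9 = 0.
Discriminant Δ = (3)² + 4·(9) = 45.
Roots r₁,₂ = (3 ± √45)/2, so r₁ = \frac{3}{2} + \frac{3 \sqrt{5}}{2}, r₂ = \frac{3}{2} - \frac{3 \sqrt{5}}{2}.
General solution: f(n) = A·r₁^n + B·r₂^n.
From the initial conditions, A + B = 2 and r₁A + r₂B = 2.
Since r₁ - r₂ = √45: A = (2 - (2)r₂)/√45 = 1 - \frac{\sqrt{5}}{15}, and B = 2 - A = \frac{\sqrt{5}}{15} + 1.
So f(n) = \left(1 - \frac{\sqrt{5}}{15}\right)\left(\frac{3}{2} + \frac{3 \sqrt{5}}{2}\right)^n + \left(\frac{\sqrt{5}}{15} + 1\right)\left(\frac{3}{2} - \frac{3 \sqrt{5}}{2}\right)^n.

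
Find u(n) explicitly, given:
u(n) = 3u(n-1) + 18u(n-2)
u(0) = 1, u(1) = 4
Characteristic equation: x² - 3x - 18 = 0, which factors as (x - (6))(x - (-3)) = 0.
Roots r₁ = 6, r₂ = -3 (distinct).
General solution: u(n) = A·(6)^n + B·(-3)^n.
From u(0) = 1: A + B = 1.
From u(1) = 4: 6A - 3B = 4.
Solving: A = \frac{7}{9}, B = \frac{2}{9}.
So u(n) = \frac{2 \left(-3\right)^{n}}{9} + \frac{7 \cdot 6^{n}}{9}.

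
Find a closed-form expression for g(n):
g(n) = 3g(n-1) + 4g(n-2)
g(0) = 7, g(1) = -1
Characteristic equation: x² - 3x - 4 = 0, which factors as (x - (-1))(x - (4)) = 0.
Roots r₁ = -1, r₂ = 4 (distinct).
General solution: g(n) = A·(-1)^n + B·(4)^n.
From g(0) = 7: A + B = 7.
From g(1) = -1: -A + 4B = -1.
Solving: A = \frac{29}{5}, B = \frac{6}{5}.
So g(n) = \frac{29 \left(-1\right)^{n}}{5} + \frac{6 \cdot 4^{n}}{5}.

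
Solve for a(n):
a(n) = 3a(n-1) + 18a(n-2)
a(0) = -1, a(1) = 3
Characteristic equation: x² - 3x - 18 = 0, which factors as (x - (-3))(x - (6)) = 0.
Roots r₁ = -3, r₂ = 6 (distinct).
General solution: a(n) = A·(-3)^n + B·(6)^n.
From a(0) = -1: A + B = -1.
From a(1) = 3: -3A + 6B = 3.
Solving: A = -1, B = 0.
So a(n) = - \left(-3\right)^{n}.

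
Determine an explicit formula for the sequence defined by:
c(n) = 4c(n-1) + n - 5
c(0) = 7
First-order linear with linear forcing.
Homogeneous solution: c_h(n) = A·(4)^n.
Try particular c_p(n) = pn + q. Substituting:
  pn + q = 4(p(n-1) + q) + n - 5.
Matching the n-coefficient: p = 4p + 1 ⇒ p = - \frac{1}{3}.
Matching constants: q = -4p + 4q - 5 ⇒ q = \frac{11}{9}.
General: c(n) = A·(4)^n - \frac{n}{3} + \frac{11}{9}.
Apply c(0) = 7: A + \frac{11}{9} = 7 ⇒ A = \frac{52}{9}.
So c(n) = \frac{52 \cdot 4^{n}}{9} - \frac{n}{3} + \frac{11}{9}.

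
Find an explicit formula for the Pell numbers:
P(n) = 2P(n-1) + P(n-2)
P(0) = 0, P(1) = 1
This is the Pell sequence.
Characteristic equation: x² - 2x - 1 = 0; roots r₁ = 1 + \sqrt{2}, r₂ = 1 - \sqrt{2}.
General: P(n) = A·r₁^n + B·r₂^n. Solving with P(0)=0, P(1)=1 gives A = \frac{\sqrt{2}}{4}, B = - \frac{\sqrt{2}}{4}.
So P(n) = \frac{\sqrt{2} \left(- \left(1 - \sqrt{2}\right)^{n} + \left(1 + \sqrt{2}\right)^{n}\right)}{4}.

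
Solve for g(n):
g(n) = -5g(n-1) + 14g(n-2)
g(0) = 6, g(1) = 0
Characteristic equation: x² + 5x - 14 = 0, which factors as (x - (-7))(x - (2)) = 0.
Roots r₁ = -7, r₂ = 2 (distinct).
General solution: g(n) = A·(-7)^n + B·(2)^n.
From g(0) = 6: A + B = 6.
From g(1) = 0: -7A + 2B = 0.
Solving: A = \frac{4}{3}, B = \frac{14}{3}.
So g(n) = \frac{4 \left(-7\right)^{n}}{3} + \frac{14 \cdot 2^{n}}{3}.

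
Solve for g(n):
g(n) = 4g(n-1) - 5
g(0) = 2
First-order linear non-homogeneous.
Homogeneous solution: g_h(n) = A·(4)^n.
Try constant particular solution g_p = K: K = 4K - 5 ⇒ K = \frac{5}{3}.
General: g(n) = A·(4)^n + \frac{5}{3}.
Apply g(0) = 2: A + \frac{5}{3} = 2 ⇒ A = \frac{1}{3}.
So g(n) = \frac{4^{n}}{3} + \frac{5}{3}.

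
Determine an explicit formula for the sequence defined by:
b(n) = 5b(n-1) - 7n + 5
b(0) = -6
First-order linear with linear forcing.
Homogeneous solution: b_h(n) = A·(5)^n.
Try particular b_p(n) = pn + q. Substituting:
  pn + q = 5(p(n-1) + q) - 7n + 5.
Matching the n-coefficient: p = 5p - 7 ⇒ p = \frac{7}{4}.
Matching constants: q = -5p + 5q + 5 ⇒ q = \frac{15}{16}.
General: b(n) = A·(5)^n + \frac{7 n}{4} + \frac{15}{16}.
Apply b(0) = -6: A + \frac{15}{16} = -6 ⇒ A = - \frac{111}{16}.
So b(n) = - \frac{111 \cdot 5^{n}}{16} + \frac{7 n}{4} + \frac{15}{16}.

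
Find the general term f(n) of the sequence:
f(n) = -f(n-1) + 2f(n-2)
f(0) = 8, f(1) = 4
Characteristic equation: x² + x - 2 = 0, which factors as (x - (-2))(x - (1)) = 0.
Roots r₁ = -2, r₂ = 1 (distinct).
General solution: f(n) = A·(-2)^n + B·(1)^n.
From f(0) = 8: A + B = 8.
From f(1) = 4: -2A + B = 4.
Solving: A = \frac{4}{3}, B = \frac{20}{3}.
So f(n) = \frac{4 \left(-2\right)^{n}}{3} + \frac{20}{3}.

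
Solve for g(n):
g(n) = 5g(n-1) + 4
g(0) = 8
First-order linear non-homogeneous.
Homogeneous solution: g_h(n) = A·(5)^n.
Try constant particular solution g_p = K: K = 5K + 4 ⇒ K = -1.
General: g(n) = A·(5)^n - 1.
Apply g(0) = 8: A - 1 = 8 ⇒ A = 9.
So g(n) = 9 \cdot 5^{n} - 1.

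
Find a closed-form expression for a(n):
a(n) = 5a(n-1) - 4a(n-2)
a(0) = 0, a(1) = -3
Characteristic equation: x² - 5x + 4 = 0, which factors as (x - (1))(x - (4)) = 0.
Roots r₁ = 1, r₂ = 4 (distinct).
General solution: a(n) = A·(1)^n + B·(4)^n.
From a(0) = 0: A + B = 0.
From a(1) = -3: A + 4B = -3.
Solving: A = 1, B = -1.
So a(n) = 1 - 4^{n}.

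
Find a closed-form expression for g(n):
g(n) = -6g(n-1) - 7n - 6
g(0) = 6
First-order linear with linear forcing.
Homogeneous solution: g_h(n) = A·(-6)^n.
Try particular g_p(n) = pn + q. Substituting:
  pn + q = -6(p(n-1) + q) - 7n - 6.
Matching the n-coefficient: p = -6p - 7 ⇒ p = -1.
Matching constants: q = 6p - 6q - 6 ⇒ q = - \frac{12}{7}.
General: g(n) = A·(-6)^n - n - \frac{12}{7}.
Apply g(0) = 6: A - \frac{12}{7} = 6 ⇒ A = \frac{54}{7}.
So g(n) = \frac{54 \left(-6\right)^{n}}{7} - n - \frac{12}{7}.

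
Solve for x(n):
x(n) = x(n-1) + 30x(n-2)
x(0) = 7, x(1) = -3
Characteristic equation: x² - x - 30 = 0, which factors as (x - (-5))(x - (6)) = 0.
Roots r₁ = -5, r₂ = 6 (distinct).
General solution: x(n) = A·(-5)^n + B·(6)^n.
From x(0) = 7: A + B = 7.
From x(1) = -3: -5A + 6B = -3.
Solving: A = \frac{45}{11}, B = \frac{32}{11}.
So x(n) = \frac{45 \left(-5\right)^{n}}{11} + \frac{32 \cdot 6^{n}}{11}.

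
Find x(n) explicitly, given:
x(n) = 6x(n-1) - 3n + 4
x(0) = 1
First-order linear with linear forcing.
Homogeneous solution: x_h(n) = A·(6)^n.
Try particular x_p(n) = pn + q. Substituting:
  pn + q = 6(p(n-1) + q) - 3n + 4.
Matching the n-coefficient: p = 6p - 3 ⇒ p = \frac{3}{5}.
Matching constants: q = -6p + 6q + 4 ⇒ q = - \frac{2}{25}.
General: x(n) = A·(6)^n + \frac{3 n}{5} - \frac{2}{25}.
Apply x(0) = 1: A - \frac{2}{25} = 1 ⇒ A = \frac{27}{25}.
So x(n) = \frac{27 \cdot 6^{n}}{25} + \frac{3 n}{5} - \frac{2}{25}.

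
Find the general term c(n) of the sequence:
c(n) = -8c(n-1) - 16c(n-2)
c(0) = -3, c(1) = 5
Characteristic equation: x² + 8x + 16 = 0, which is (x - (-4))².
Repeated root r = -4.
General solution: c(n) = (A + Bn)·(-4)^n.
From c(0) = -3: A = -3.
From c(1) = 5: (A + B)·(-4) = 5 ⇒ B = \frac{7}{4}.
So c(n) = \left(\frac{7 n}{4} - 3\right) \cdot (-4)^n.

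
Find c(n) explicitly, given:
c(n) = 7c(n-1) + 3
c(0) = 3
First-order linear non-homogeneous.
Homogeneous solution: c_h(n) = A·(7)^n.
Try constant particular solution c_p = K: K = 7K + 3 ⇒ K = - \frac{1}{2}.
General: c(n) = A·(7)^n - \frac{1}{2}.
Apply c(0) = 3: A - \frac{1}{2} = 3 ⇒ A = \frac{7}{2}.
So c(n) = \frac{7 \cdot 7^{n}}{2} - \frac{1}{2}.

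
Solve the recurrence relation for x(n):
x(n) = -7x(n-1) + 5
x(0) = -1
First-order linear non-homogeneous.
Homogeneous solution: x_h(n) = A·(-7)^n.
Try constant particular solution x_p = K: K = -7K + 5 ⇒ K = \frac{5}{8}.
General: x(n) = A·(-7)^n + \frac{5}{8}.
Apply x(0) = -1: A + \frac{5}{8} = -1 ⇒ A = - \frac{13}{8}.
So x(n) = \frac{5}{8} - \frac{13 \left(-7\right)^{n}}{8}.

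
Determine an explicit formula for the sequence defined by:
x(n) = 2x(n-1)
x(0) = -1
This is a homogeneous first-order recurrence with ratio 2.
By induction x(n) = x(0) · (2)^n = - 2^{n}.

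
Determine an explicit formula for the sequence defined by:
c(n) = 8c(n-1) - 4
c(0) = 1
First-order linear non-homogeneous.
Homogeneous solution: c_h(n) = A·(8)^n.
Try constant particular solution c_p = K: K = 8K - 4 ⇒ K = \frac{4}{7}.
General: c(n) = A·(8)^n + \frac{4}{7}.
Apply c(0) = 1: A + \frac{4}{7} = 1 ⇒ A = \frac{3}{7}.
So c(n) = \frac{3 \cdot 8^{n}}{7} + \frac{4}{7}.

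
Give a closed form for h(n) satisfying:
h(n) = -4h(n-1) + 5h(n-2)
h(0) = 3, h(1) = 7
Characteristic equation: x² + 4x - 5 = 0, which factors as (x - (-5))(x - (1)) = 0.
Roots r₁ = -5, r₂ = 1 (distinct).
General solution: h(n) = A·(-5)^n + B·(1)^n.
From h(0) = 3: A + B = 3.
From h(1) = 7: -5A + B = 7.
Solving: A = - \frac{2}{3}, B = \frac{11}{3}.
So h(n) = \frac{11}{3} - \frac{2 \left(-5\right)^{n}}{3}.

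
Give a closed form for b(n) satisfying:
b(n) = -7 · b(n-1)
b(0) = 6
Pure geometric recurrence with ratio -7.
By induction b(n) = b(0) · (-7)^n = 6 \left(-7\right)^{n}.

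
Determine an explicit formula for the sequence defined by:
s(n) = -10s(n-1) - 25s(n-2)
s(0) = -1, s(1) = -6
Characteristic equation: x² + 10x + 25 = 0, which is (x - (-5))².
Repeated root r = -5.
General solution: s(n) = (A + Bn)·(-5)^n.
From s(0) = -1: A = -1.
From s(1) = -6: (A + B)·(-5) = -6 ⇒ B = \frac{11}{5}.
So s(n) = \left(\frac{11 n}{5} - 1\right) \cdot (-5)^n.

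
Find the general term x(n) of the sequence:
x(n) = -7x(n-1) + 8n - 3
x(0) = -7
First-order linear with linear forcing.
Homogeneous solution: x_h(n) = A·(-7)^n.
Try particular x_p(n) = pn + q. Substituting:
  pn + q = -7(p(n-1) + q) + 8n - 3.
Matching the n-coefficient: p = -7p + 8 ⇒ p = 1.
Matching constants: q = 7p - 7q - 3 ⇒ q = \frac{1}{2}.
General: x(n) = A·(-7)^n + n + \frac{1}{2}.
Apply x(0) = -7: A + \frac{1}{2} = -7 ⇒ A = - \frac{15}{2}.
So x(n) = - \frac{15 \left(-7\right)^{n}}{2} + n + \frac{1}{2}.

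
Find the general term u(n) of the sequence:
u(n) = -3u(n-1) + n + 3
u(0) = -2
First-order linear with linear forcing.
Homogeneous solution: u_h(n) = A·(-3)^n.
Try particular u_p(n) = pn + q. Substituting:
  pn + q = -3(p(n-1) + q) + n + 3.
Matching the n-coefficient: p = -3p + 1 ⇒ p = \frac{1}{4}.
Matching constants: q = 3p - 3q + 3 ⇒ q = \frac{15}{16}.
General: u(n) = A·(-3)^n + \frac{n}{4} + \frac{15}{16}.
Apply u(0) = -2: A + \frac{15}{16} = -2 ⇒ A = - \frac{47}{16}.
So u(n) = - \frac{47 \left(-3\right)^{n}}{16} + \frac{n}{4} + \frac{15}{16}.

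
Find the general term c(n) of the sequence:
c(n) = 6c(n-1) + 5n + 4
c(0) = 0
First-order linear with linear forcing.
Homogeneous solution: c_h(n) = A·(6)^n.
Try particular c_p(n) = pn + q. Substituting:
  pn + q = 6(p(n-1) + q) + 5n + 4.
Matching the n-coefficient: p = 6p + 5 ⇒ p = -1.
Matching constants: q = -6p + 6q + 4 ⇒ q = -2.
General: c(n) = A·(6)^n - n - 2.
Apply c(0) = 0: A - 2 = 0 ⇒ A = 2.
So c(n) = 2 \cdot 6^{n} - n - 2.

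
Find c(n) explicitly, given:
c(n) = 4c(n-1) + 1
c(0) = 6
First-order linear non-homogeneous.
Homogeneous solution: c_h(n) = A·(4)^n.
Try constant particular solution c_p = K: K = 4K + 1 ⇒ K = - \frac{1}{3}.
General: c(n) = A·(4)^n - \frac{1}{3}.
Apply c(0) = 6: A - \frac{1}{3} = 6 ⇒ A = \frac{19}{3}.
So c(n) = \frac{19 \cdot 4^{n}}{3} - \frac{1}{3}.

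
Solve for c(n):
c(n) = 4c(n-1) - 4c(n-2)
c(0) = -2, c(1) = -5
Characteristic equation: x² - 4x + 4 = 0, which is (x - (2))².
Repeated root r = 2.
General solution: c(n) = (A + Bn)·(2)^n.
From c(0) = -2: A = -2.
From c(1) = -5: (A + B)·(2) = -5 ⇒ B = - \frac{1}{2}.
So c(n) = \left(- \frac{n}{2} - 2\right) \cdot (2)^n.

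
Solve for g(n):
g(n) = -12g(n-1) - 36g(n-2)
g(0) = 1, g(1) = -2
Characteristic equation: x² + 12x + 36 = 0, which is (x - (-6))².
Repeated root r = -6.
General solution: g(n) = (A + Bn)·(-6)^n.
From g(0) = 1: A = 1.
From g(1) = -2: (A + B)·(-6) = -2 ⇒ B = - \frac{2}{3}.
So g(n) = \left(1 - \frac{2 n}{3}\right) \cdot (-6)^n.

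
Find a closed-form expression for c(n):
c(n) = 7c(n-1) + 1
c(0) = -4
First-order linear non-homogeneous.
Homogeneous solution: c_h(n) = A·(7)^n.
Try constant particular solution c_p = K: K = 7K + 1 ⇒ K = - \frac{1}{6}.
General: c(n) = A·(7)^n - \frac{1}{6}.
Apply c(0) = -4: A - \frac{1}{6} = -4 ⇒ A = - \frac{23}{6}.
So c(n) = - \frac{23 \cdot 7^{n}}{6} - \frac{1}{6}.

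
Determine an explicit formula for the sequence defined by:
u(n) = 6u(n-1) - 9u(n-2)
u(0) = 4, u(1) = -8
Characteristic equation: x² - 6x + 9 = 0, which is (x - (3))².
Repeated root r = 3.
General solution: u(n) = (A + Bn)·(3)^n.
From u(0) = 4: A = 4.
From u(1) = -8: (A + B)·(3) = -8 ⇒ B = - \frac{20}{3}.
So u(n) = \left(4 - \frac{20 n}{3}\right) \cdot (3)^n.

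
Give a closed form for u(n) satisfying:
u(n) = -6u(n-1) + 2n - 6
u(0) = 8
First-order linear with linear forcing.
Homogeneous solution: u_h(n) = A·(-6)^n.
Try particular u_p(n) = pn + q. Substituting:
  pn + q = -6(p(n-1) + q) + 2n - 6.
Matching the n-coefficient: p = -6p + 2 ⇒ p = \frac{2}{7}.
Matching constants: q = 6p - 6q - 6 ⇒ q = - \frac{30}{49}.
General: u(n) = A·(-6)^n + \frac{2 n}{7} - \frac{30}{49}.
Apply u(0) = 8: A - \frac{30}{49} = 8 ⇒ A = \frac{422}{49}.
So u(n) = \frac{422 \left(-6\right)^{n}}{49} + \frac{2 n}{7} - \frac{30}{49}.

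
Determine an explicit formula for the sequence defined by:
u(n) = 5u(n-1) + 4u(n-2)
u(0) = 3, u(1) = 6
Characteristic equation: x² - 5x - 4 = 0.
Discriminant Δ = (5)² + 4·(4) = 41.
Roots r₁,₂ = (5 ± √41)/2, so r₁ = \frac{5}{2} + \frac{\sqrt{41}}{2}, r₂ = \frac{5}{2} - \frac{\sqrt{41}}{2}.
General solution: u(n) = A·r₁^n + B·r₂^n.
From the initial conditions, A + B = 3 and r₁A + r₂B = 6.
Since r₁ - r₂ = √41: A = (6 - (3)r₂)/√41 = \frac{3}{2} - \frac{3 \sqrt{41}}{82}, and B = 3 - A = \frac{3 \sqrt{41}}{82} + \frac{3}{2}.
So u(n) = \left(\frac{3}{2} - \frac{3 \sqrt{41}}{82}\right)\left(\frac{5}{2} + \frac{\sqrt{41}}{2}\right)^n + \left(\frac{3 \sqrt{41}}{82} + \frac{3}{2}\right)\left(\frac{5}{2} - \frac{\sqrt{41}}{2}\right)^n.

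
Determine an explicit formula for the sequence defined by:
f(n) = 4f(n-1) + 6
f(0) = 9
First-order linear non-homogeneous.
Homogeneous solution: f_h(n) = A·(4)^n.
Try constant particular solution f_p = K: K = 4K + 6 ⇒ K = -2.
General: f(n) = A·(4)^n - 2.
Apply f(0) = 9: A - 2 = 9 ⇒ A = 11.
So f(n) = 11 \cdot 4^{n} - 2.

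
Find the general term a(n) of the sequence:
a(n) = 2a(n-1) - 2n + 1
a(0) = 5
First-order linear with linear forcing.
Homogeneous solution: a_h(n) = A·(2)^n.
Try particular a_p(n) = pn + q. Substituting:
  pn + q = 2(p(n-1) + q) - 2n + 1.
Matching the n-coefficient: p = 2p - 2 ⇒ p = 2.
Matching constants: q = -2p + 2q + 1 ⇒ q = 3.
General: a(n) = A·(2)^n + 2 n + 3.
Apply a(0) = 5: A + 3 = 5 ⇒ A = 2.
So a(n) = 2 \cdot 2^{n} + 2 n + 3.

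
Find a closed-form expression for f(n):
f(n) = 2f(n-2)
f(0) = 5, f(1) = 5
Characteristic equation: x² - 2 = 0.
Discriminant Δ = (0)² + 4·(2) = 8.
Roots r₁,₂ = (0 ± √8)/2, so r₁ = \sqrt{2}, r₂ = - \sqrt{2}.
General solution: f(n) = A·r₁^n + B·r₂^n.
From the initial conditions, A + B = 5 and r₁A + r₂B = 5.
Since r₁ - r₂ = √8: A = (5 - (5)r₂)/√8 = \frac{5 \sqrt{2}}{4} + \frac{5}{2}, and B = 5 - A = \frac{5}{2} - \frac{5 \sqrt{2}}{4}.
So f(n) = \left(\frac{5 \sqrt{2}}{4} + \frac{5}{2}\right)\left(\sqrt{2}\right)^n + \left(\frac{5}{2} - \frac{5 \sqrt{2}}{4}\right)\left(- \sqrt{2}\right)^n.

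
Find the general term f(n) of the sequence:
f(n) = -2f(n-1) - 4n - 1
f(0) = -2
First-order linear with linear forcing.
Homogeneous solution: f_h(n) = A·(-2)^n.
Try particular f_p(n) = pn + q. Substituting:
  pn + q = -2(p(n-1) + q) - 4n - 1.
Matching the n-coefficient: p = -2p - 4 ⇒ p = - \frac{4}{3}.
Matching constants: q = 2p - 2q - 1 ⇒ q = - \frac{11}{9}.
General: f(n) = A·(-2)^n - \frac{4 n}{3} - \frac{11}{9}.
Apply f(0) = -2: A - \frac{11}{9} = -2 ⇒ A = - \frac{7}{9}.
So f(n) = - \frac{7 \left(-2\right)^{n}}{9} - \frac{4 n}{3} - \frac{11}{9}.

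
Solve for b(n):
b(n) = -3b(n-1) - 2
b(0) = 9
First-order linear non-homogeneous.
Homogeneous solution: b_h(n) = A·(-3)^n.
Try constant particular solution b_p = K: K = -3K - 2 ⇒ K = - \frac{1}{2}.
General: b(n) = A·(-3)^n - \frac{1}{2}.
Apply b(0) = 9: A - \frac{1}{2} = 9 ⇒ A = \frac{19}{2}.
So b(n) = \frac{19 \left(-3\right)^{n}}{2} - \frac{1}{2}.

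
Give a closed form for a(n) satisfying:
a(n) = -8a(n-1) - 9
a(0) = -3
First-order linear non-homogeneous.
Homogeneous solution: a_h(n) = A·(-8)^n.
Try constant particular solution a_p = K: K = -8K - 9 ⇒ K = -1.
General: a(n) = A·(-8)^n - 1.
Apply a(0) = -3: A - 1 = -3 ⇒ A = -2.
So a(n) = - 2 \left(-8\right)^{n} - 1.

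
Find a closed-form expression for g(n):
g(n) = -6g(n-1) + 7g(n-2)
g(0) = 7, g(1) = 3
Characteristic equation: x² + 6x - 7 = 0, which factors as (x - (-7))(x - (1)) = 0.
Roots r₁ = -7, r₂ = 1 (distinct).
General solution: g(n) = A·(-7)^n + B·(1)^n.
From g(0) = 7: A + B = 7.
From g(1) = 3: -7A + B = 3.
Solving: A = \frac{1}{2}, B = \frac{13}{2}.
So g(n) = \frac{\left(-7\right)^{n}}{2} + \frac{13}{2}.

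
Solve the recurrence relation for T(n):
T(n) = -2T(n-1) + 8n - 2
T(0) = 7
First-order linear with linear forcing.
Homogeneous solution: T_h(n) = A·(-2)^n.
Try particular T_p(n) = pn + q. Substituting:
  pn + q = -2(p(n-1) + q) + 8n - 2.
Matching the n-coefficient: p = -2p + 8 ⇒ p = \frac{8}{3}.
Matching constants: q = 2p - 2q - 2 ⇒ q = \frac{10}{9}.
General: T(n) = A·(-2)^n + \frac{8 n}{3} + \frac{10}{9}.
Apply T(0) = 7: A + \frac{10}{9} = 7 ⇒ A = \frac{53}{9}.
So T(n) = \frac{53 \left(-2\right)^{n}}{9} + \frac{8 n}{3} + \frac{10}{9}.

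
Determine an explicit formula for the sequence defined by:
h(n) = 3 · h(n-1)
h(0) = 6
Pure geometric recurrence with ratio 3.
By induction h(n) = h(0) · (3)^n = 6 \cdot 3^{n}.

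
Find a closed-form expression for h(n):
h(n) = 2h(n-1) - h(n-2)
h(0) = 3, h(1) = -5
Characteristic equation: x² - 2x + 1 = 0, which is (x - (1))².
Repeated root r = 1.
General solution: h(n) = (A + Bn)·(1)^n.
From h(0) = 3: A = 3.
From h(1) = -5: (A + B)·(1) = -5 ⇒ B = -8.
So h(n) = \left(3 - 8 n\right) \cdot (1)^n.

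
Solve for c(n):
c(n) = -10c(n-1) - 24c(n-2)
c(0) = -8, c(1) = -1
Characteristic equation: x² + 10x + 24 = 0, which factors as (x - (-6))(x - (-4)) = 0.
Roots r₁ = -6, r₂ = -4 (distinct).
General solution: c(n) = A·(-6)^n + B·(-4)^n.
From c(0) = -8: A + B = -8.
From c(1) = -1: -6A - 4B = -1.
Solving: A = \frac{33}{2}, B = - \frac{49}{2}.
So c(n) = - \frac{49 \left(-4\right)^{n}}{2} + \frac{33 \left(-6\right)^{n}}{2}.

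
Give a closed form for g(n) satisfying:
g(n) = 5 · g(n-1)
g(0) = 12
Pure geometric recurrence with ratio 5.
By induction g(n) = g(0) · (5)^n = 12 \cdot 5^{n}.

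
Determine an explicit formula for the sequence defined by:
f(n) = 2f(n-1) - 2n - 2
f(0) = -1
First-order linear with linear forcing.
Homogeneous solution: f_h(n) = A·(2)^n.
Try particular f_p(n) = pn + q. Substituting:
  pn + q = 2(p(n-1) + q) - 2n - 2.
Matching the n-coefficient: p = 2p - 2 ⇒ p = 2.
Matching constants: q = -2p + 2q - 2 ⇒ q = 6.
General: f(n) = A·(2)^n + 2 n + 6.
Apply f(0) = -1: A + 6 = -1 ⇒ A = -7.
So f(n) = - 7 \cdot 2^{n} + 2 n + 6.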